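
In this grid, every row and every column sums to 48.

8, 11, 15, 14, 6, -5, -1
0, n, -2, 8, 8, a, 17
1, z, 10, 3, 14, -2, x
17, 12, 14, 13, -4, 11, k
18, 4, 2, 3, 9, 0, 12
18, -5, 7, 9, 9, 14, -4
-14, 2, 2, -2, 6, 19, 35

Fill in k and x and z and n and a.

k = -15, x = 4, z = 18, n = 6, a = 11

The known cells in column 6 total 37, leaving 48 − 37 = 11 for the blank.
The known cells in row 2 total 42, leaving 48 − 42 = 6 for the blank.
The known cells in column 2 total 30, leaving 48 − 30 = 18 for the blank.
The known cells in row 3 total 44, leaving 48 − 44 = 4 for the blank.
The known cells in row 4 total 63, leaving 48 − 63 = -15 for the blank.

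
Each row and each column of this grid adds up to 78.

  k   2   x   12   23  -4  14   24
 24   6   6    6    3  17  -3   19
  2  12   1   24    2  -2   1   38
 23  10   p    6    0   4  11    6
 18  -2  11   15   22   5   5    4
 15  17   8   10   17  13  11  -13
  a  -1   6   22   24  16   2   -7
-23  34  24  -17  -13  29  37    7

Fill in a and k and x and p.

Row 4: 23 + 10 + 6 + 0 + 4 + 11 + 6 = 60, so its missing entry is 78 − 60 = 18.
Column 3: 6 + 1 + 18 + 11 + 8 + 6 + 24 = 74, so its missing entry is 78 − 74 = 4.
Row 1: 2 + 4 + 12 + 23 − 4 + 14 + 24 = 75, so its missing entry is 78 − 75 = 3.
Row 7: -1 + 6 + 22 + 24 + 16 + 2 − 7 = 62, so its missing entry is 78 − 62 = 16.

a = 16, k = 3, x = 4, p = 18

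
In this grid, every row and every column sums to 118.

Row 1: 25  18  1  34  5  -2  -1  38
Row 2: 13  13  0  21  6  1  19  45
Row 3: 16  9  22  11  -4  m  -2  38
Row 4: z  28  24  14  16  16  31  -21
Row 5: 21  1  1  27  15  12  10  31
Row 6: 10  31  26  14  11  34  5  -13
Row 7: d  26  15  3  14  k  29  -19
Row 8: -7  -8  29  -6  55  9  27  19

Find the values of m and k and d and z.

m = 28, k = 20, d = 30, z = 10

The known cells in row 3 total 90, leaving 118 − 90 = 28 for the blank.
The known cells in row 4 total 108, leaving 118 − 108 = 10 for the blank.
The known cells in column 6 total 98, leaving 118 − 98 = 20 for the blank.
The known cells in row 7 total 88, leaving 118 − 88 = 30 for the blank.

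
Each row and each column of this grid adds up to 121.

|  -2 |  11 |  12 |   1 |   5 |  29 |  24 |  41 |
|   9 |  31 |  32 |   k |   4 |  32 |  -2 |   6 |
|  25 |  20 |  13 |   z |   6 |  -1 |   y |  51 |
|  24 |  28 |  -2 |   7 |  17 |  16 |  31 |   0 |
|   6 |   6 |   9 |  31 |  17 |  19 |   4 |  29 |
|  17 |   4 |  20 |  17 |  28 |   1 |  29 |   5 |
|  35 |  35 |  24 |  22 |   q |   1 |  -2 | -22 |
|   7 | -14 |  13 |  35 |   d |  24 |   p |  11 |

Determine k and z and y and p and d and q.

Row 7 has 35 + 35 + 24 + 22 + 1 − 2 − 22 = 93; the blank must be 121 − 93 = 28.
Column 5 has 5 + 4 + 6 + 17 + 17 + 28 + 28 = 105; the blank must be 121 − 105 = 16.
Row 8 has 7 − 14 + 13 + 35 + 16 + 24 + 11 = 92; the blank must be 121 − 92 = 29.
Column 7 has 24 − 2 + 31 + 4 + 29 − 2 + 29 = 113; the blank must be 121 − 113 = 8.
Row 3 has 25 + 20 + 13 + 6 − 1 + 8 + 51 = 122; the blank must be 121 − 122 = -1.
Row 2 has 9 + 31 + 32 + 4 + 32 − 2 + 6 = 112; the blank must be 121 − 112 = 9.

k = 9, z = -1, y = 8, p = 29, d = 16, q = 28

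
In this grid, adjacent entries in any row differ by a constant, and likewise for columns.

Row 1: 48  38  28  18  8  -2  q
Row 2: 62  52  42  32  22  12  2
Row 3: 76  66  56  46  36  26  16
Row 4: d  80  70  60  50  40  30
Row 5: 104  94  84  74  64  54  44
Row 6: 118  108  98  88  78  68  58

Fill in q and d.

Along each row the entries change by -10 per step; down each column they change by 14.
Row 1: from 48 at column 1, stepping by -10 to column 7 gives -12.
Row 4: from 80 at column 2, stepping by -10 to column 1 gives 90.

q = -12, d = 90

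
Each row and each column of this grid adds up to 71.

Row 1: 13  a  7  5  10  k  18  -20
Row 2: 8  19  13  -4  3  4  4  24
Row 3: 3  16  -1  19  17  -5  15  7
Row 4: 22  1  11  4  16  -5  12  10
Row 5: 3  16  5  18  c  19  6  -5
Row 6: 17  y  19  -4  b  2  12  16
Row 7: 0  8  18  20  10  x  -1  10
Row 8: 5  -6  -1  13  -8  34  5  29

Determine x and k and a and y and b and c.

x = 6, k = 16, a = 22, y = -5, b = 14, c = 9

Row 5: 3 + 16 + 5 + 18 + 19 + 6 − 5 = 62, so its missing entry is 71 − 62 = 9.
Row 7: 0 + 8 + 18 + 20 + 10 − 1 + 10 = 65, so its missing entry is 71 − 65 = 6.
Column 5: 10 + 3 + 17 + 16 + 9 + 10 − 8 = 57, so its missing entry is 71 − 57 = 14.
Row 6: 17 + 19 − 4 + 14 + 2 + 12 + 16 = 76, so its missing entry is 71 − 76 = -5.
Column 2: 19 + 16 + 1 + 16 − 5 + 8 − 6 = 49, so its missing entry is 71 − 49 = 22.
Row 1: 13 + 22 + 7 + 5 + 10 + 18 − 20 = 55, so its missing entry is 71 − 55 = 16.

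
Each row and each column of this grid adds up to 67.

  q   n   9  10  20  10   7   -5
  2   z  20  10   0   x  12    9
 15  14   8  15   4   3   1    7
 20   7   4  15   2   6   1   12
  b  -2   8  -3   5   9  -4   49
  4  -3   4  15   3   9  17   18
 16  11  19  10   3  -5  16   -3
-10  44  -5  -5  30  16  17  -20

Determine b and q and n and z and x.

b = 5, q = 15, n = 1, z = -5, x = 19

Row 5 has -2 + 8 − 3 + 5 + 9 − 4 + 49 = 62; the blank must be 67 − 62 = 5.
Column 6 has 10 + 3 + 6 + 9 + 9 − 5 + 16 = 48; the blank must be 67 − 48 = 19.
Column 1 has 2 + 15 + 20 + 5 + 4 + 16 − 10 = 52; the blank must be 67 − 52 = 15.
Row 1 has 15 + 9 + 10 + 20 + 10 + 7 − 5 = 66; the blank must be 67 − 66 = 1.
Row 2 has 2 + 20 + 10 + 0 + 19 + 12 + 9 = 72; the blank must be 67 − 72 = -5.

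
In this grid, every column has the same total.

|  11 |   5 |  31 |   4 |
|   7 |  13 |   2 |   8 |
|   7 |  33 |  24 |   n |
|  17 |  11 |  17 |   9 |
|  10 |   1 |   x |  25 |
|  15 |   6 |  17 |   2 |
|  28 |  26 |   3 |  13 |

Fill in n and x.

n = 34, x = 1

Column 1 sums to 95 and so does column 2; that's the common total.
In column 4 the known cells total 61, leaving 95 − 61 = 34.
In column 3 the known cells total 94, leaving 95 − 94 = 1.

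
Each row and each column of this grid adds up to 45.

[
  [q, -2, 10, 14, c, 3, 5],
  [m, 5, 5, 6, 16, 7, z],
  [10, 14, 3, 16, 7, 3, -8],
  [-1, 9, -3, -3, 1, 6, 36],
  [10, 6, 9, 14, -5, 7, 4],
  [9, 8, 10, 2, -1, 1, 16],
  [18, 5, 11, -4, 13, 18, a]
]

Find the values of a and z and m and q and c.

Column 5: 16 + 7 + 1 − 5 − 1 + 13 = 31, so its missing entry is 45 − 31 = 14.
Row 1: -2 + 10 + 14 + 14 + 3 + 5 = 44, so its missing entry is 45 − 44 = 1.
Column 1: 1 + 10 − 1 + 10 + 9 + 18 = 47, so its missing entry is 45 − 47 = -2.
Row 7: 18 + 5 + 11 − 4 + 13 + 18 = 61, so its missing entry is 45 − 61 = -16.
Row 2: -2 + 5 + 5 + 6 + 16 + 7 = 37, so its missing entry is 45 − 37 = 8.

a = -16, z = 8, m = -2, q = 1, c = 14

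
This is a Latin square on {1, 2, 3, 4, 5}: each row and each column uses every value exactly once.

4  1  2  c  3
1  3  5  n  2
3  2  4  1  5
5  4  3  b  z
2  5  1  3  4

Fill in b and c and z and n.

b = 2, c = 5, z = 1, n = 4

For row 1, column 4: row 1 already has {1, 2, 3, 4}; that leaves 5.
Cell (2,4): row 2 already has {1, 2, 3, 5} → 4.
At (row 4, col 4): column 4 already has {1, 3, 4, 5}, so the value is 2.
At (row 4, col 5): row 4 already has {2, 3, 4, 5}, so the value is 1.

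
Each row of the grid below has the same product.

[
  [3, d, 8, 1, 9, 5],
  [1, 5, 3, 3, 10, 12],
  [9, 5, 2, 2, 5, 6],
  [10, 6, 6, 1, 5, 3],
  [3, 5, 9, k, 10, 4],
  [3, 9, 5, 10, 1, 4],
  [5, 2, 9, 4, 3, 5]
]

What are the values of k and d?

k = 1, d = 5

Rows 6 and 7 each multiply to 5400, so every row has product 5400.
Row 5: 3×5×9×10×4 = 5400, so the missing entry is 5400 ÷ 5400 = 1.
Row 1: 3×8×1×9×5 = 1080, so the missing entry is 5400 ÷ 1080 = 5.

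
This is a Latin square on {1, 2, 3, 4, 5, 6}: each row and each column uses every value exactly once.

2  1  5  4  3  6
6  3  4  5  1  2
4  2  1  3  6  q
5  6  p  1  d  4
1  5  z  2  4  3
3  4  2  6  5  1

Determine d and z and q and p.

d = 2, z = 6, q = 5, p = 3

Cell (3,6): row 3 already has {1, 2, 3, 4, 6} → 5.
Cell (4,5): column 5 already has {1, 3, 4, 5, 6} → 2.
For row 4, column 3: row 4 already has {1, 2, 4, 5, 6}; that leaves 3.
Cell (5,3): row 5 already has {1, 2, 3, 4, 5} → 6.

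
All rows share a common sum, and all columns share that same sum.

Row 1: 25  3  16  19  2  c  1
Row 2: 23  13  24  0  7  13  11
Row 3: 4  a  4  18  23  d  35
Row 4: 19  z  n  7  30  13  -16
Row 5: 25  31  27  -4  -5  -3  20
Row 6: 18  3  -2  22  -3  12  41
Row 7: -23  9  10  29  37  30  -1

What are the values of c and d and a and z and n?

Rows 2 and 5 both sum to 91, so that's the common total.
The known cells in row 1 total 66, leaving 91 − 66 = 25 for the blank.
The known cells in column 3 total 79, leaving 91 − 79 = 12 for the blank.
The known cells in row 4 total 65, leaving 91 − 65 = 26 for the blank.
The known cells in column 2 total 85, leaving 91 − 85 = 6 for the blank.
The known cells in row 3 total 90, leaving 91 − 90 = 1 for the blank.

c = 25, d = 1, a = 6, z = 26, n = 12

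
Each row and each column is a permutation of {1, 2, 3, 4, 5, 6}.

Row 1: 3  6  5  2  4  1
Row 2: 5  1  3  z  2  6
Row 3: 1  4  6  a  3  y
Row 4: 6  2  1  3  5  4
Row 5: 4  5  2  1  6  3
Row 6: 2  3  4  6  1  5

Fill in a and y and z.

Cell (3,6): column 6 already has {1, 3, 4, 5, 6} → 2.
For row 3, column 4: row 3 already has {1, 2, 3, 4, 6}; that leaves 5.
Cell (2,4): row 2 already has {1, 2, 3, 5, 6} → 4.

a = 5, y = 2, z = 4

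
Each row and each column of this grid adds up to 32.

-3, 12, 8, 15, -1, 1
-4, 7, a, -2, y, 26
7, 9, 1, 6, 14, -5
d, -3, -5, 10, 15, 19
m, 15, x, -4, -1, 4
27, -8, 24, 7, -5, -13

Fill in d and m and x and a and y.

d = -4, m = 9, x = 9, a = -5, y = 10

The known cells in column 5 total 22, leaving 32 − 22 = 10 for the blank.
The known cells in row 2 total 37, leaving 32 − 37 = -5 for the blank.
The known cells in column 3 total 23, leaving 32 − 23 = 9 for the blank.
The known cells in row 5 total 23, leaving 32 − 23 = 9 for the blank.
The known cells in row 4 total 36, leaving 32 − 36 = -4 for the blank.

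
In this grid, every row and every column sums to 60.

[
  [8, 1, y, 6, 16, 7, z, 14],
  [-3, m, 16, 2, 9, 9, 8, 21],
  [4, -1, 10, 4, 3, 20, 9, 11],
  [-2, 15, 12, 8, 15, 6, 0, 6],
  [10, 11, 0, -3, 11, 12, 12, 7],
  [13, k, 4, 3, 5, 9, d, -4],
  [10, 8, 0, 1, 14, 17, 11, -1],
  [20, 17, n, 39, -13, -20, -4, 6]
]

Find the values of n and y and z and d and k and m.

The known cells in row 2 total 62, leaving 60 − 62 = -2 for the blank.
The known cells in column 2 total 49, leaving 60 − 49 = 11 for the blank.
The known cells in row 6 total 41, leaving 60 − 41 = 19 for the blank.
The known cells in column 7 total 55, leaving 60 − 55 = 5 for the blank.
The known cells in row 1 total 57, leaving 60 − 57 = 3 for the blank.
The known cells in row 8 total 45, leaving 60 − 45 = 15 for the blank.

n = 15, y = 3, z = 5, d = 19, k = 11, m = -2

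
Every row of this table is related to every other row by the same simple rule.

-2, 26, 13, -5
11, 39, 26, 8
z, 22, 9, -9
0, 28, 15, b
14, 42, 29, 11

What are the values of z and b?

The difference between any two rows is the same in every column — this is an addition table with the headers hidden.
Row 3 minus row 1 is 22 − 26 = -4, so its entry in column 1 is -2 + (-4) = -6.
Row 4 minus row 1 is 28 − 26 = 2, so its entry in column 4 is -5 + 2 = -3.

z = -6, b = -3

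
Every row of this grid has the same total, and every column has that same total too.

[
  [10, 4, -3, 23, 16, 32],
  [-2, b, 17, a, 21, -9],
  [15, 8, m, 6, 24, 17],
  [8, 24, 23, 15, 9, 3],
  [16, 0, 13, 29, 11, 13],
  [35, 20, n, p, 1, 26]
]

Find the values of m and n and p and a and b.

m = 12, n = 20, p = -20, a = 29, b = 26

Rows 1 and 4 both sum to 82, so that's the common total.
The known cells in column 2 total 56, leaving 82 − 56 = 26 for the blank.
The known cells in row 3 total 70, leaving 82 − 70 = 12 for the blank.
The known cells in row 2 total 53, leaving 82 − 53 = 29 for the blank.
The known cells in column 4 total 102, leaving 82 − 102 = -20 for the blank.
The known cells in row 6 total 62, leaving 82 − 62 = 20 for the blank.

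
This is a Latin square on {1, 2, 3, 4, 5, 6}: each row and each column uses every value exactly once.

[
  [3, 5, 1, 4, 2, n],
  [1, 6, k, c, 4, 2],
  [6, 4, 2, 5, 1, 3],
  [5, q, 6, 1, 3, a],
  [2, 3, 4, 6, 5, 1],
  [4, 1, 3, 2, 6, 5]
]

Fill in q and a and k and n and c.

q = 2, a = 4, k = 5, n = 6, c = 3

At (row 2, col 3): column 3 already has {1, 2, 3, 4, 6}, so the value is 5.
Cell (4,2): column 2 already has {1, 3, 4, 5, 6} → 2.
At (row 1, col 6): row 1 already has {1, 2, 3, 4, 5}, so the value is 6.
At (row 2, col 4): row 2 already has {1, 2, 4, 5, 6}, so the value is 3.
Cell (4,6): row 4 already has {1, 2, 3, 5, 6} → 4.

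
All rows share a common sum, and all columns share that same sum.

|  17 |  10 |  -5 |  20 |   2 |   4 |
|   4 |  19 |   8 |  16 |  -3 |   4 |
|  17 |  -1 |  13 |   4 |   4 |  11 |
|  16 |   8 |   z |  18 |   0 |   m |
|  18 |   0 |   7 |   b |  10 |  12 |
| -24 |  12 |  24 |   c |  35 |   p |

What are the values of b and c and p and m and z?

Rows 1 and 2 both sum to 48, so that's the common total.
Row 5 has 18 + 0 + 7 + 10 + 12 = 47; the blank must be 48 − 47 = 1.
Column 4 has 20 + 16 + 4 + 18 + 1 = 59; the blank must be 48 − 59 = -11.
Row 6 has -24 + 12 + 24 − 11 + 35 = 36; the blank must be 48 − 36 = 12.
Column 3 has -5 + 8 + 13 + 7 + 24 = 47; the blank must be 48 − 47 = 1.
Row 4 has 16 + 8 + 1 + 18 + 0 = 43; the blank must be 48 − 43 = 5.

b = 1, c = -11, p = 12, m = 5, z = 1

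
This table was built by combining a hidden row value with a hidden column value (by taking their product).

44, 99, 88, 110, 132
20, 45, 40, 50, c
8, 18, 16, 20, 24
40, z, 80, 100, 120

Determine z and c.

Each row is a constant multiple of every other row — this is a multiplication table with the headers hidden.
Row 4 is 80/88 = 10/11 times row 1, so its entry in column 2 is 99 × 10/11 = 90.
Row 2 is 40/88 = 5/11 times row 1, so its entry in column 5 is 132 × 5/11 = 60.

z = 90, c = 60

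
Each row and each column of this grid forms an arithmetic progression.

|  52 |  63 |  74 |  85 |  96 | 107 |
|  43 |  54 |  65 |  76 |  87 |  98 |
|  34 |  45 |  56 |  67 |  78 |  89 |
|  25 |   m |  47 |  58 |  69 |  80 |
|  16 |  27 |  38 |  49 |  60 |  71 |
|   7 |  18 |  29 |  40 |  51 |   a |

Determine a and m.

Along each row the entries change by 11 per step; down each column they change by -9.
Row 6: from 7 at column 1, stepping by 11 to column 6 gives 62.
Row 4: from 25 at column 1, stepping by 11 to column 2 gives 36.

a = 62, m = 36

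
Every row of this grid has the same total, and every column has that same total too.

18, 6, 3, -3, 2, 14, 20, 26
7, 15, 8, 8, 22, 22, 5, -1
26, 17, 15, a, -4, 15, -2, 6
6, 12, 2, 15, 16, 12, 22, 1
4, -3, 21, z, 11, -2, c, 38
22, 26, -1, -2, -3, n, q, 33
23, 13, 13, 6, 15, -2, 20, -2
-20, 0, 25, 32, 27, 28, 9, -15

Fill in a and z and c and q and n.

Rows 1 and 2 both sum to 86, so that's the common total.
Column 6: 14 + 22 + 15 + 12 − 2 − 2 + 28 = 87, so its missing entry is 86 − 87 = -1.
Row 3: 26 + 17 + 15 − 4 + 15 − 2 + 6 = 73, so its missing entry is 86 − 73 = 13.
Column 4: -3 + 8 + 13 + 15 − 2 + 6 + 32 = 69, so its missing entry is 86 − 69 = 17.
Row 5: 4 − 3 + 21 + 17 + 11 − 2 + 38 = 86, so its missing entry is 86 − 86 = 0.
Row 6: 22 + 26 − 1 − 2 − 3 − 1 + 33 = 74, so its missing entry is 86 − 74 = 12.

a = 13, z = 17, c = 0, q = 12, n = -1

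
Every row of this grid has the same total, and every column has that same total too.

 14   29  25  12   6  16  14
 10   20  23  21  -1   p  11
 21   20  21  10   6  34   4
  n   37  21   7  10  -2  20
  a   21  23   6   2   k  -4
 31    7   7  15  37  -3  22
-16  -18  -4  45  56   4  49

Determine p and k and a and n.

Rows 1 and 3 both sum to 116, so that's the common total.
The known cells in row 4 total 93, leaving 116 − 93 = 23 for the blank.
The known cells in column 1 total 83, leaving 116 − 83 = 33 for the blank.
The known cells in row 5 total 81, leaving 116 − 81 = 35 for the blank.
The known cells in row 2 total 84, leaving 116 − 84 = 32 for the blank.

p = 32, k = 35, a = 33, n = 23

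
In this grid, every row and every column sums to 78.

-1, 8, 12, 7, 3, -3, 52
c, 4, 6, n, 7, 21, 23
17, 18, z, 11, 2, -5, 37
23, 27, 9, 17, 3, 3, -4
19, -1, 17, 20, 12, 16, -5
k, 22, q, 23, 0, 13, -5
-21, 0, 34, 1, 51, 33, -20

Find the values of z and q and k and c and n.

Row 3 has 17 + 18 + 11 + 2 − 5 + 37 = 80; the blank must be 78 − 80 = -2.
Column 4 has 7 + 11 + 17 + 20 + 23 + 1 = 79; the blank must be 78 − 79 = -1.
Row 2 has 4 + 6 − 1 + 7 + 21 + 23 = 60; the blank must be 78 − 60 = 18.
Column 1 has -1 + 18 + 17 + 23 + 19 − 21 = 55; the blank must be 78 − 55 = 23.
Row 6 has 23 + 22 + 23 + 0 + 13 − 5 = 76; the blank must be 78 − 76 = 2.

z = -2, q = 2, k = 23, c = 18, n = -1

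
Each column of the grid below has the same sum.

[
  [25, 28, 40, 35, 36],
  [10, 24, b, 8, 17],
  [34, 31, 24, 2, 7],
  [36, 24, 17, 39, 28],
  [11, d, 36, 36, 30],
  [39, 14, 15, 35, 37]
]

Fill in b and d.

b = 23, d = 34

Column 1 sums to 155 and so does column 5; that's the common total.
In column 3 the known cells total 132, leaving 155 − 132 = 23.
In column 2 the known cells total 121, leaving 155 − 121 = 34.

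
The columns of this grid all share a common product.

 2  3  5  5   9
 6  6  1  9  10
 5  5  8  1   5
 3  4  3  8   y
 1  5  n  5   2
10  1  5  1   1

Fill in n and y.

Columns 2 and 4 each multiply to 1800, so every column has product 1800.
Column 3: 5×1×8×3×5 = 600, so the missing entry is 1800 ÷ 600 = 3.
Column 5: 9×10×5×2×1 = 900, so the missing entry is 1800 ÷ 900 = 2.

n = 3, y = 2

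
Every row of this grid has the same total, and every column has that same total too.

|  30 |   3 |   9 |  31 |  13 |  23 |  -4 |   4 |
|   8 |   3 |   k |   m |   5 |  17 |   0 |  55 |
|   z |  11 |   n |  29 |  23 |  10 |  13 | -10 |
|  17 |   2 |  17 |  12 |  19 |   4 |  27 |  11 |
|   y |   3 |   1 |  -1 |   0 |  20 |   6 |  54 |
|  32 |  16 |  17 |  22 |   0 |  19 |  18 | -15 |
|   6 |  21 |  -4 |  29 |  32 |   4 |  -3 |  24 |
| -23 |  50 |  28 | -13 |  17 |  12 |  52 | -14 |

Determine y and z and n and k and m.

Rows 1 and 4 both sum to 109, so that's the common total.
The known cells in row 5 total 83, leaving 109 − 83 = 26 for the blank.
The known cells in column 1 total 96, leaving 109 − 96 = 13 for the blank.
The known cells in row 3 total 89, leaving 109 − 89 = 20 for the blank.
The known cells in column 3 total 88, leaving 109 − 88 = 21 for the blank.
The known cells in row 2 total 109, leaving 109 − 109 = 0 for the blank.

y = 26, z = 13, n = 20, k = 21, m = 0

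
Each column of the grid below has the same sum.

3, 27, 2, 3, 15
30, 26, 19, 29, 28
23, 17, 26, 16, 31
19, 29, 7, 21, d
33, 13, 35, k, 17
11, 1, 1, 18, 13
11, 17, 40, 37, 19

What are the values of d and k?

d = 7, k = 6

Columns 1 and 2 both add up to 130, so every column sums to 130.
Column 5: 15 + 28 + 31 + 17 + 13 + 19 = 123, so the missing entry is 130 − 123 = 7.
Column 4: 3 + 29 + 16 + 21 + 18 + 37 = 124, so the missing entry is 130 − 124 = 6.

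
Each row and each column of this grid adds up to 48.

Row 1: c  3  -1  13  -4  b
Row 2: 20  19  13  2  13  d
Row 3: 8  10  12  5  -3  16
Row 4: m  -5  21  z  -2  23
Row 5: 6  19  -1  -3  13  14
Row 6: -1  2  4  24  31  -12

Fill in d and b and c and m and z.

d = -19, b = 26, c = 11, m = 4, z = 7

The known cells in row 2 total 67, leaving 48 − 67 = -19 for the blank.
The known cells in column 4 total 41, leaving 48 − 41 = 7 for the blank.
The known cells in row 4 total 44, leaving 48 − 44 = 4 for the blank.
The known cells in column 1 total 37, leaving 48 − 37 = 11 for the blank.
The known cells in row 1 total 22, leaving 48 − 22 = 26 for the blank.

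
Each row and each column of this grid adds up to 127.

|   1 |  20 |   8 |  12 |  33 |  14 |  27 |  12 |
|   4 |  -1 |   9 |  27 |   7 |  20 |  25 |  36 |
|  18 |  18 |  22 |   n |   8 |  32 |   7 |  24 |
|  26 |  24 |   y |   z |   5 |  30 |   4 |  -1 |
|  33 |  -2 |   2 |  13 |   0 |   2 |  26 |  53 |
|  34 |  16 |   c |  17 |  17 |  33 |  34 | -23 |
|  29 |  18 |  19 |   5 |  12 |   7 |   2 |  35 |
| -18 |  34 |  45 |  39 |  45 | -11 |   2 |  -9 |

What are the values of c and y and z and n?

Row 3 has 18 + 18 + 22 + 8 + 32 + 7 + 24 = 129; the blank must be 127 − 129 = -2.
Column 4 has 12 + 27 − 2 + 13 + 17 + 5 + 39 = 111; the blank must be 127 − 111 = 16.
Row 4 has 26 + 24 + 16 + 5 + 30 + 4 − 1 = 104; the blank must be 127 − 104 = 23.
Row 6 has 34 + 16 + 17 + 17 + 33 + 34 − 23 = 128; the blank must be 127 − 128 = -1.

c = -1, y = 23, z = 16, n = -2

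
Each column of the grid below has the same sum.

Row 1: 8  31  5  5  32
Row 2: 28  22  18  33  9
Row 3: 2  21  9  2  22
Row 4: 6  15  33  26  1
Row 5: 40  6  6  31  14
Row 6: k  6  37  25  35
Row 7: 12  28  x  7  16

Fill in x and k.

The complete columns each total 129.
Column 3 is missing 129 − 108 = 21 (since 5 + 18 + 9 + 33 + 6 + 37 = 108).
Column 1 is missing 129 − 96 = 33 (since 8 + 28 + 2 + 6 + 40 + 12 = 96).

x = 21, k = 33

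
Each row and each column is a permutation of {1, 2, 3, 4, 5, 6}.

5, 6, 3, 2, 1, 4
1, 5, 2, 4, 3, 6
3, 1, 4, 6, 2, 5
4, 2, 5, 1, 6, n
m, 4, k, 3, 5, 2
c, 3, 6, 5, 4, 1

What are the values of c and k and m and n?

For row 5, column 3: column 3 already has {2, 3, 4, 5, 6}; that leaves 1.
At (row 5, col 1): row 5 already has {1, 2, 3, 4, 5}, so the value is 6.
At (row 6, col 1): row 6 already has {1, 3, 4, 5, 6}, so the value is 2.
At (row 4, col 6): row 4 already has {1, 2, 4, 5, 6}, so the value is 3.

c = 2, k = 1, m = 6, n = 3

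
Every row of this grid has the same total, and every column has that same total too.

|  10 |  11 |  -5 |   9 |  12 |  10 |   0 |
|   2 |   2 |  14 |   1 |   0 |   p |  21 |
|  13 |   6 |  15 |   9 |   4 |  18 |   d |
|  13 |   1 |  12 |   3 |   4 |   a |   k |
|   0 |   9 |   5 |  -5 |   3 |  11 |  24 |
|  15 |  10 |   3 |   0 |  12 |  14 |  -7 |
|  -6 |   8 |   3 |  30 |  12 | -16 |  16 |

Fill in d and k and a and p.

Rows 1 and 5 both sum to 47, so that's the common total.
Row 2 has 2 + 2 + 14 + 1 + 0 + 21 = 40; the blank must be 47 − 40 = 7.
Row 3 has 13 + 6 + 15 + 9 + 4 + 18 = 65; the blank must be 47 − 65 = -18.
Column 6 has 10 + 7 + 18 + 11 + 14 − 16 = 44; the blank must be 47 − 44 = 3.
Row 4 has 13 + 1 + 12 + 3 + 4 + 3 = 36; the blank must be 47 − 36 = 11.

d = -18, k = 11, a = 3, p = 7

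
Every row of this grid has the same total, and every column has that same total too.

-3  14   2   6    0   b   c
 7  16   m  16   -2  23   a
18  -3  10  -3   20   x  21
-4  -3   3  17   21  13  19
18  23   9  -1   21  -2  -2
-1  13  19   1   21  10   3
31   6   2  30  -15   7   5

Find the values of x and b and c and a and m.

x = 3, b = 12, c = 35, a = -15, m = 21

Rows 4 and 5 both sum to 66, so that's the common total.
Column 3 has 2 + 10 + 3 + 9 + 19 + 2 = 45; the blank must be 66 − 45 = 21.
Row 2 has 7 + 16 + 21 + 16 − 2 + 23 = 81; the blank must be 66 − 81 = -15.
Column 7 has -15 + 21 + 19 − 2 + 3 + 5 = 31; the blank must be 66 − 31 = 35.
Row 1 has -3 + 14 + 2 + 6 + 0 + 35 = 54; the blank must be 66 − 54 = 12.
Row 3 has 18 − 3 + 10 − 3 + 20 + 21 = 63; the blank must be 66 − 63 = 3.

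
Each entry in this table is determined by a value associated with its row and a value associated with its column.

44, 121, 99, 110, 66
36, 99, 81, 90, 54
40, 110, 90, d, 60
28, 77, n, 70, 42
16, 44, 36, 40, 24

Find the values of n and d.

n = 63, d = 100

Each row is a constant multiple of every other row — this is a multiplication table with the headers hidden.
Row 4 is 28/44 = 7/11 times row 1, so its entry in column 3 is 99 × 7/11 = 63.
Row 3 is 40/44 = 10/11 times row 1, so its entry in column 4 is 110 × 10/11 = 100.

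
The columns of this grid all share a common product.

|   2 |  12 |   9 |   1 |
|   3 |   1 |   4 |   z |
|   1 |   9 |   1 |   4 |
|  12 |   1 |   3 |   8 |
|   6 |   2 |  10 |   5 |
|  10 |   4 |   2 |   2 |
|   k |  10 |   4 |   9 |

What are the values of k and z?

Columns 2 and 3 each multiply to 8640, so every column has product 8640.
Column 1: 2×3×1×12×6×10 = 4320, so the missing entry is 8640 ÷ 4320 = 2.
Column 4: 1×4×8×5×2×9 = 2880, so the missing entry is 8640 ÷ 2880 = 3.

k = 2, z = 3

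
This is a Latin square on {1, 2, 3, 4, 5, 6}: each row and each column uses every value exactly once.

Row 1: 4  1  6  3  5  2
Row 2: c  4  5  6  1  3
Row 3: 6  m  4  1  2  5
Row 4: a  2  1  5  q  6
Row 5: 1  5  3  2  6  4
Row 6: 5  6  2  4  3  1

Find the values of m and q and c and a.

Cell (2,1): row 2 already has {1, 3, 4, 5, 6} → 2.
For row 3, column 2: row 3 already has {1, 2, 4, 5, 6}; that leaves 3.
At (row 4, col 5): column 5 already has {1, 2, 3, 5, 6}, so the value is 4.
Cell (4,1): row 4 already has {1, 2, 4, 5, 6} → 3.

m = 3, q = 4, c = 2, a = 3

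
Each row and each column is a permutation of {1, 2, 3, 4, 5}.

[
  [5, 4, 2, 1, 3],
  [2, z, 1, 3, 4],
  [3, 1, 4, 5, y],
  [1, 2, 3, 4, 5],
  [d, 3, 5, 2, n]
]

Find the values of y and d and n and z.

At (row 2, col 2): row 2 already has {1, 2, 3, 4}, so the value is 5.
For row 3, column 5: row 3 already has {1, 3, 4, 5}; that leaves 2.
For row 5, column 1: column 1 already has {1, 2, 3, 5}; that leaves 4.
For row 5, column 5: row 5 already has {2, 3, 4, 5}; that leaves 1.

y = 2, d = 4, n = 1, z = 5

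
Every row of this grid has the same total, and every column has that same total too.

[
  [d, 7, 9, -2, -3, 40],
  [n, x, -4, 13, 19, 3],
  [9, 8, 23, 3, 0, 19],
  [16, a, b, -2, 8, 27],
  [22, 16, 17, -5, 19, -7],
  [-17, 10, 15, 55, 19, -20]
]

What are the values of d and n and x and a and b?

d = 11, n = 21, x = 10, a = 11, b = 2

Rows 3 and 5 both sum to 62, so that's the common total.
The known cells in row 1 total 51, leaving 62 − 51 = 11 for the blank.
The known cells in column 1 total 41, leaving 62 − 41 = 21 for the blank.
The known cells in row 2 total 52, leaving 62 − 52 = 10 for the blank.
The known cells in column 2 total 51, leaving 62 − 51 = 11 for the blank.
The known cells in row 4 total 60, leaving 62 − 60 = 2 for the blank.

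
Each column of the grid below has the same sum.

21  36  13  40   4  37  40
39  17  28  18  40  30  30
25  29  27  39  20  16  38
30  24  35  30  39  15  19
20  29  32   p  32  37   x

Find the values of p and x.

The complete columns each total 135.
Column 4 is missing 135 − 127 = 8 (since 40 + 18 + 39 + 30 = 127).
Column 7 is missing 135 − 127 = 8 (since 40 + 30 + 38 + 19 = 127).

p = 8, x = 8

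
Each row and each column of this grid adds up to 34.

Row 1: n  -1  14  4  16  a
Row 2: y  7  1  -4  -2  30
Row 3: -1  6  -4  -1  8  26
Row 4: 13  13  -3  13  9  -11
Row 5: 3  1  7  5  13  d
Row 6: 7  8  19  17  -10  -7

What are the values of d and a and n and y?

The known cells in row 2 total 32, leaving 34 − 32 = 2 for the blank.
The known cells in row 5 total 29, leaving 34 − 29 = 5 for the blank.
The known cells in column 6 total 43, leaving 34 − 43 = -9 for the blank.
The known cells in row 1 total 24, leaving 34 − 24 = 10 for the blank.

d = 5, a = -9, n = 10, y = 2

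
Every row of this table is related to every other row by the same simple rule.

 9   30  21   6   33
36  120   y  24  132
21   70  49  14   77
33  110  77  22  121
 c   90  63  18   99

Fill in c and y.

c = 27, y = 84

Each row is a constant multiple of every other row — this is a multiplication table with the headers hidden.
Row 5 is 18/6 = 3/1 times row 1, so its entry in column 1 is 9 × 3/1 = 27.
Row 2 is 24/6 = 4/1 times row 1, so its entry in column 3 is 21 × 4/1 = 84.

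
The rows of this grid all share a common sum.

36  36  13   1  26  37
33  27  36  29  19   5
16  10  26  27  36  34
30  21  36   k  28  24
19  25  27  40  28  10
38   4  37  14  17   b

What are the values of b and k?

Rows 1 and 5 both add up to 149, so every row sums to 149.
Row 6: 38 + 4 + 37 + 14 + 17 = 110, so the missing entry is 149 − 110 = 39.
Row 4: 30 + 21 + 36 + 28 + 24 = 139, so the missing entry is 149 − 139 = 10.

b = 39, k = 10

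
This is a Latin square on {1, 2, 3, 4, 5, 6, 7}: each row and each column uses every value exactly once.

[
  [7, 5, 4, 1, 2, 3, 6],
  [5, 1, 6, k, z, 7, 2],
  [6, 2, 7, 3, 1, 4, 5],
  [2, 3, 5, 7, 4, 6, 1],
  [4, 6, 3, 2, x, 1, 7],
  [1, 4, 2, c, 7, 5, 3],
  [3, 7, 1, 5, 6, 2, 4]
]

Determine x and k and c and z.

For row 5, column 5: row 5 already has {1, 2, 3, 4, 6, 7}; that leaves 5.
Cell (6,4): row 6 already has {1, 2, 3, 4, 5, 7} → 6.
Cell (2,4): column 4 already has {1, 2, 3, 5, 6, 7} → 4.
At (row 2, col 5): row 2 already has {1, 2, 4, 5, 6, 7}, so the value is 3.

x = 5, k = 4, c = 6, z = 3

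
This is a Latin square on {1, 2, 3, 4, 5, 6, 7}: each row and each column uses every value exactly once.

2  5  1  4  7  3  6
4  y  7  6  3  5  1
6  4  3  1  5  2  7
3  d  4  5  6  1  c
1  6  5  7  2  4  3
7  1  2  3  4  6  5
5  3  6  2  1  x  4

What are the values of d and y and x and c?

At (row 2, col 2): row 2 already has {1, 3, 4, 5, 6, 7}, so the value is 2.
For row 4, column 2: column 2 already has {1, 2, 3, 4, 5, 6}; that leaves 7.
Cell (7,6): row 7 already has {1, 2, 3, 4, 5, 6} → 7.
Cell (4,7): row 4 already has {1, 3, 4, 5, 6, 7} → 2.

d = 7, y = 2, x = 7, c = 2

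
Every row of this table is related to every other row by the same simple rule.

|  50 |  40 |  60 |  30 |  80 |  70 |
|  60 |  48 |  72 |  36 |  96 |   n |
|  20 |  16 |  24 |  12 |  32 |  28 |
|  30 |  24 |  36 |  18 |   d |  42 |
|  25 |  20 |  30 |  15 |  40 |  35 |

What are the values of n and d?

n = 84, d = 48

Each row is a constant multiple of every other row — this is a multiplication table with the headers hidden.
Row 2 is 72/60 = 6/5 times row 1, so its entry in column 6 is 70 × 6/5 = 84.
Row 4 is 36/60 = 3/5 times row 1, so its entry in column 5 is 80 × 3/5 = 48.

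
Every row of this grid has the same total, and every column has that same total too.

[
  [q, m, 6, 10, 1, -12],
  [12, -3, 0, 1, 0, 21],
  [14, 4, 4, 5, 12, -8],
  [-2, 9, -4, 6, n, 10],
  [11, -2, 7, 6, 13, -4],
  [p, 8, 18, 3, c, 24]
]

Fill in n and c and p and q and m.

n = 12, c = -7, p = -15, q = 11, m = 15

Rows 2 and 3 both sum to 31, so that's the common total.
The known cells in column 2 total 16, leaving 31 − 16 = 15 for the blank.
The known cells in row 4 total 19, leaving 31 − 19 = 12 for the blank.
The known cells in row 1 total 20, leaving 31 − 20 = 11 for the blank.
The known cells in column 5 total 38, leaving 31 − 38 = -7 for the blank.
The known cells in row 6 total 46, leaving 31 − 46 = -15 for the blank.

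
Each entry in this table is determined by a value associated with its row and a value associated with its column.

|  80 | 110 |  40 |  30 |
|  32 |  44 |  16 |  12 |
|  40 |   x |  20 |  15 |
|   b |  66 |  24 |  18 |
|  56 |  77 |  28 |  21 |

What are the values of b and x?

b = 48, x = 55

Each row is a constant multiple of every other row — this is a multiplication table with the headers hidden.
Row 4 is 24/40 = 3/5 times row 1, so its entry in column 1 is 80 × 3/5 = 48.
Row 3 is 20/40 = 1/2 times row 1, so its entry in column 2 is 110 × 1/2 = 55.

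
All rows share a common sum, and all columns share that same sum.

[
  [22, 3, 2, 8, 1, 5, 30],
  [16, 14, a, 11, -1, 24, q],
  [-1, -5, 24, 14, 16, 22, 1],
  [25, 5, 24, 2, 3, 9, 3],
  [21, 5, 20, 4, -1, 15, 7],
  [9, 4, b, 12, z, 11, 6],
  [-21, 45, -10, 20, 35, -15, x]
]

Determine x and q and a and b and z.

Rows 1 and 3 both sum to 71, so that's the common total.
Column 5 has 1 − 1 + 16 + 3 − 1 + 35 = 53; the blank must be 71 − 53 = 18.
Row 7 has -21 + 45 − 10 + 20 + 35 − 15 = 54; the blank must be 71 − 54 = 17.
Column 7 has 30 + 1 + 3 + 7 + 6 + 17 = 64; the blank must be 71 − 64 = 7.
Row 2 has 16 + 14 + 11 − 1 + 24 + 7 = 71; the blank must be 71 − 71 = 0.
Row 6 has 9 + 4 + 12 + 18 + 11 + 6 = 60; the blank must be 71 − 60 = 11.

x = 17, q = 7, a = 0, b = 11, z = 18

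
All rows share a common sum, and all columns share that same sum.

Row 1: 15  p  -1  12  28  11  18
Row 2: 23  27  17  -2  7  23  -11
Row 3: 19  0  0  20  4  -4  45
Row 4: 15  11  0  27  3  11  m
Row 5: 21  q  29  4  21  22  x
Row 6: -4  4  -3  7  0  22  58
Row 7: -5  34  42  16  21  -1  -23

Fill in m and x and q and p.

Rows 2 and 3 both sum to 84, so that's the common total.
Row 1: 15 − 1 + 12 + 28 + 11 + 18 = 83, so its missing entry is 84 − 83 = 1.
Column 2: 1 + 27 + 0 + 11 + 4 + 34 = 77, so its missing entry is 84 − 77 = 7.
Row 5: 21 + 7 + 29 + 4 + 21 + 22 = 104, so its missing entry is 84 − 104 = -20.
Row 4: 15 + 11 + 0 + 27 + 3 + 11 = 67, so its missing entry is 84 − 67 = 17.

m = 17, x = -20, q = 7, p = 1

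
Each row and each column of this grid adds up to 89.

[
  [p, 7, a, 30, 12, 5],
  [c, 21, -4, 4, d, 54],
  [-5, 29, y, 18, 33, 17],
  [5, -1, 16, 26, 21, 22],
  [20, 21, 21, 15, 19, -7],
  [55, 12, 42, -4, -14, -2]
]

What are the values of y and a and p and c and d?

y = -3, a = 17, p = 18, c = -4, d = 18

The known cells in column 5 total 71, leaving 89 − 71 = 18 for the blank.
The known cells in row 3 total 92, leaving 89 − 92 = -3 for the blank.
The known cells in column 3 total 72, leaving 89 − 72 = 17 for the blank.
The known cells in row 1 total 71, leaving 89 − 71 = 18 for the blank.
The known cells in row 2 total 93, leaving 89 − 93 = -4 for the blank.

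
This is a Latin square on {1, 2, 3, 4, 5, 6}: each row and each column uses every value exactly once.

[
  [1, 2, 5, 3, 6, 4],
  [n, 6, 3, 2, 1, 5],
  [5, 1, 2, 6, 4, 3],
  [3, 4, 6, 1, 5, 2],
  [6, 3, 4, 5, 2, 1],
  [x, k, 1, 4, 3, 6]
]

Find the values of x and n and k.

For row 2, column 1: row 2 already has {1, 2, 3, 5, 6}; that leaves 4.
For row 6, column 1: column 1 already has {1, 3, 4, 5, 6}; that leaves 2.
At (row 6, col 2): row 6 already has {1, 2, 3, 4, 6}, so the value is 5.

x = 2, n = 4, k = 5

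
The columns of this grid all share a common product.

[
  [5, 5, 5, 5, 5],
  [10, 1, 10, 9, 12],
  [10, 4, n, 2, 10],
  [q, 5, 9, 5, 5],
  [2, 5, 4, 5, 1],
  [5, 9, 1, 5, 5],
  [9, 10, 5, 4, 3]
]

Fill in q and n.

Columns 4 and 5 each multiply to 45000, so every column has product 45000.
Column 1: 5×10×10×2×5×9 = 45000, so the missing entry is 45000 ÷ 45000 = 1.
Column 3: 5×10×9×4×1×5 = 9000, so the missing entry is 45000 ÷ 9000 = 5.

q = 1, n = 5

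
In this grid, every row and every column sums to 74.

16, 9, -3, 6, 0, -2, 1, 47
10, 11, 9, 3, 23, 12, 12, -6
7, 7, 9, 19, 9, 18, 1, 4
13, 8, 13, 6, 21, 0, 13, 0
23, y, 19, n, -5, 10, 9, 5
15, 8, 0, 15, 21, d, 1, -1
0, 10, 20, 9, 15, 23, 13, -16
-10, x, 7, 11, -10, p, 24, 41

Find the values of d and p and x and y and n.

The known cells in row 6 total 59, leaving 74 − 59 = 15 for the blank.
The known cells in column 4 total 69, leaving 74 − 69 = 5 for the blank.
The known cells in column 6 total 76, leaving 74 − 76 = -2 for the blank.
The known cells in row 8 total 61, leaving 74 − 61 = 13 for the blank.
The known cells in row 5 total 66, leaving 74 − 66 = 8 for the blank.

d = 15, p = -2, x = 13, y = 8, n = 5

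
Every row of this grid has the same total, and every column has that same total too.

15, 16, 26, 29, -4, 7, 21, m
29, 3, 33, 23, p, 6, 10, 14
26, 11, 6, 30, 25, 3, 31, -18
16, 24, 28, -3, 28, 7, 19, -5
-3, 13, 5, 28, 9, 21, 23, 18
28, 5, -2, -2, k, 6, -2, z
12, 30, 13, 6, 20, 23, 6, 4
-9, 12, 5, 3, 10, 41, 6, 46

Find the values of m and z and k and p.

Rows 3 and 4 both sum to 114, so that's the common total.
Row 1: 15 + 16 + 26 + 29 − 4 + 7 + 21 = 110, so its missing entry is 114 − 110 = 4.
Row 2: 29 + 3 + 33 + 23 + 6 + 10 + 14 = 118, so its missing entry is 114 − 118 = -4.
Column 5: -4 − 4 + 25 + 28 + 9 + 20 + 10 = 84, so its missing entry is 114 − 84 = 30.
Row 6: 28 + 5 − 2 − 2 + 30 + 6 − 2 = 63, so its missing entry is 114 − 63 = 51.

m = 4, z = 51, k = 30, p = -4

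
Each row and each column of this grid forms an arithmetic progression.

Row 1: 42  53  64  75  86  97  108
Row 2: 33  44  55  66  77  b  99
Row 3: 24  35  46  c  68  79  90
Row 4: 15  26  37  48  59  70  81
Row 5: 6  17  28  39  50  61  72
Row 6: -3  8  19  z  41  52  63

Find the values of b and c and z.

b = 88, c = 57, z = 30

Along each row the entries change by 11 per step; down each column they change by -9.
Row 2: from 33 at column 1, stepping by 11 to column 6 gives 88.
Row 3: from 24 at column 1, stepping by 11 to column 4 gives 57.
Row 6: from -3 at column 1, stepping by 11 to column 4 gives 30.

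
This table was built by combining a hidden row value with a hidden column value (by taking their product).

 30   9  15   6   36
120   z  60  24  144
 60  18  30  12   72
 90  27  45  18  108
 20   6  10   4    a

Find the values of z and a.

z = 36, a = 24

Each row is a constant multiple of every other row — this is a multiplication table with the headers hidden.
Row 2 is 24/6 = 4/1 times row 1, so its entry in column 2 is 9 × 4/1 = 36.
Row 5 is 4/6 = 2/3 times row 1, so its entry in column 5 is 36 × 2/3 = 24.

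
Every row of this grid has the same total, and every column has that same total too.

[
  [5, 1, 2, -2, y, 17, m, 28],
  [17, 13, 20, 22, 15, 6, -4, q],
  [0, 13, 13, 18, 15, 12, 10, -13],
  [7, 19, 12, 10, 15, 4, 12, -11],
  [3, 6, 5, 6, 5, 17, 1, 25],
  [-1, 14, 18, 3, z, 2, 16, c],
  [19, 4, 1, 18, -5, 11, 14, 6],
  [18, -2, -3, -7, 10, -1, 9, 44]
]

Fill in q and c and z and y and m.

Rows 3 and 4 both sum to 68, so that's the common total.
Column 7: -4 + 10 + 12 + 1 + 16 + 14 + 9 = 58, so its missing entry is 68 − 58 = 10.
Row 1: 5 + 1 + 2 − 2 + 17 + 10 + 28 = 61, so its missing entry is 68 − 61 = 7.
Column 5: 7 + 15 + 15 + 15 + 5 − 5 + 10 = 62, so its missing entry is 68 − 62 = 6.
Row 6: -1 + 14 + 18 + 3 + 6 + 2 + 16 = 58, so its missing entry is 68 − 58 = 10.
Row 2: 17 + 13 + 20 + 22 + 15 + 6 − 4 = 89, so its missing entry is 68 − 89 = -21.

q = -21, c = 10, z = 6, y = 7, m = 10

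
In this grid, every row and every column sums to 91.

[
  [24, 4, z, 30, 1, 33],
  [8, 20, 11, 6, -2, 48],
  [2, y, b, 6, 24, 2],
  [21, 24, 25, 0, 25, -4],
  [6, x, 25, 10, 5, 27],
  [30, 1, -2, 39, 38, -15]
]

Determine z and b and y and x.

Row 1: 24 + 4 + 30 + 1 + 33 = 92, so its missing entry is 91 − 92 = -1.
Row 5: 6 + 25 + 10 + 5 + 27 = 73, so its missing entry is 91 − 73 = 18.
Column 2: 4 + 20 + 24 + 18 + 1 = 67, so its missing entry is 91 − 67 = 24.
Row 3: 2 + 24 + 6 + 24 + 2 = 58, so its missing entry is 91 − 58 = 33.

z = -1, b = 33, y = 24, x = 18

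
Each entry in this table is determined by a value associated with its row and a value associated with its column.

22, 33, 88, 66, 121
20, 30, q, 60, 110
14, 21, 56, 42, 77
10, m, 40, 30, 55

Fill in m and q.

m = 15, q = 80

Each row is a constant multiple of every other row — this is a multiplication table with the headers hidden.
Row 4 is 55/121 = 5/11 times row 1, so its entry in column 2 is 33 × 5/11 = 15.
Row 2 is 110/121 = 10/11 times row 1, so its entry in column 3 is 88 × 10/11 = 80.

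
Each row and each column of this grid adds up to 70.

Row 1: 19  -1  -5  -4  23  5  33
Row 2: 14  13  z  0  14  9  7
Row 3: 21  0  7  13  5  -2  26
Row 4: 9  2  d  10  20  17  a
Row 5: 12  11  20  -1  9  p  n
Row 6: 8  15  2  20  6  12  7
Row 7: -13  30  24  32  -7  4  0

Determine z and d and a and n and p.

The known cells in row 2 total 57, leaving 70 − 57 = 13 for the blank.
The known cells in column 6 total 45, leaving 70 − 45 = 25 for the blank.
The known cells in row 5 total 76, leaving 70 − 76 = -6 for the blank.
The known cells in column 7 total 67, leaving 70 − 67 = 3 for the blank.
The known cells in row 4 total 61, leaving 70 − 61 = 9 for the blank.

z = 13, d = 9, a = 3, n = -6, p = 25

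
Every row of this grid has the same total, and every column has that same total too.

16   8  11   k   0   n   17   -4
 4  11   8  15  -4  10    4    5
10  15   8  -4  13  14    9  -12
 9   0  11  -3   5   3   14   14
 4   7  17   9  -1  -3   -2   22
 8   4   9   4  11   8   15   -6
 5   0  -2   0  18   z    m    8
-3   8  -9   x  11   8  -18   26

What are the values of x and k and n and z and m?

Rows 2 and 3 both sum to 53, so that's the common total.
Row 8: -3 + 8 − 9 + 11 + 8 − 18 + 26 = 23, so its missing entry is 53 − 23 = 30.
Column 4: 15 − 4 − 3 + 9 + 4 + 0 + 30 = 51, so its missing entry is 53 − 51 = 2.
Row 1: 16 + 8 + 11 + 2 + 0 + 17 − 4 = 50, so its missing entry is 53 − 50 = 3.
Column 6: 3 + 10 + 14 + 3 − 3 + 8 + 8 = 43, so its missing entry is 53 − 43 = 10.
Row 7: 5 + 0 − 2 + 0 + 18 + 10 + 8 = 39, so its missing entry is 53 − 39 = 14.

x = 30, k = 2, n = 3, z = 10, m = 14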